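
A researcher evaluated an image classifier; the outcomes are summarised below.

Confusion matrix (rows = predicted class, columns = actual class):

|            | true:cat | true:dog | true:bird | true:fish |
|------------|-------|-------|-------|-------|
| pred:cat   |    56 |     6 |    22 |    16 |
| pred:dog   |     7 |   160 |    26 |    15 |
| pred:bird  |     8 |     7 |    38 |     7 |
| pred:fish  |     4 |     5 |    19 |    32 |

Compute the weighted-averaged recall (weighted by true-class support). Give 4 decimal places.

0.6682

Per-class recall (TP/(TP+FN)):
  cat: TP=56, FN=7+8+4=19 → 56/75 = 0.74667
  dog: TP=160, FN=6+7+5=18 → 160/178 = 0.89888
  bird: TP=38, FN=22+26+19=67 → 38/105 = 0.36190
  fish: TP=32, FN=16+15+7=38 → 32/70 = 0.45714
Weighted-recall = Σ (supportᵢ/N)·recallᵢ with N=428: (75/428)·0.74667 + (178/428)·0.89888 + (105/428)·0.36190 + (70/428)·0.45714 = 0.6682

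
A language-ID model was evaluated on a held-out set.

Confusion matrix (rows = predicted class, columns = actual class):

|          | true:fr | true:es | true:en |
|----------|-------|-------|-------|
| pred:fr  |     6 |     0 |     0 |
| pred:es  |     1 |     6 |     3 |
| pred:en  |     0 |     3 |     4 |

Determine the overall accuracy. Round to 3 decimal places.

0.696

Accuracy = trace / total = (6+6+4=16) / 23 = 16/23 = 0.696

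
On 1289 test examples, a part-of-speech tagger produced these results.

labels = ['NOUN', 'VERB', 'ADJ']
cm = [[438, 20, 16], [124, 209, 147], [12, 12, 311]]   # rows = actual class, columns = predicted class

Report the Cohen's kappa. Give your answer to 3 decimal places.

0.617

Observed agreement pₒ = trace/N = 958/1289 = 0.7432
Expected agreement pₑ = Σ (rowᵢ·colᵢ)/N² = (474·574 + 480·241 + 335·474)/1289² = 0.3289
κ = (pₒ − pₑ)/(1 − pₑ) = (0.7432 − 0.3289)/(1 − 0.3289) = 0.617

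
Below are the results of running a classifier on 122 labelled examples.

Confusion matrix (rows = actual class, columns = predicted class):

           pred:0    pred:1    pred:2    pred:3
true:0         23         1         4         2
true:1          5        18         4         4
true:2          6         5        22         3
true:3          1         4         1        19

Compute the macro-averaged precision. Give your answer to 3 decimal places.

Per-class precision (TP/(TP+FP)):
  0: TP=23, FP=5+6+1=12 → 23/35 = 0.6571
  1: TP=18, FP=1+5+4=10 → 18/28 = 0.6429
  2: TP=22, FP=4+4+1=9 → 22/31 = 0.7097
  3: TP=19, FP=2+4+3=9 → 19/28 = 0.6786
Macro-precision = mean = (0.6571 + 0.6429 + 0.7097 + 0.6786) / 4 = 0.672

0.672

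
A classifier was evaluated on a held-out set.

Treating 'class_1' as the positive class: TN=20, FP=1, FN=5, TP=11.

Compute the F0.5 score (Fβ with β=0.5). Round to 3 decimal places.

0.859

Fβ = (1+β²)·TP / ((1+β²)·TP + β²·FN + FP), with β²=1/4
= 1.25·11 / (1.25·11 + 0.25·5 + 1) = 0.859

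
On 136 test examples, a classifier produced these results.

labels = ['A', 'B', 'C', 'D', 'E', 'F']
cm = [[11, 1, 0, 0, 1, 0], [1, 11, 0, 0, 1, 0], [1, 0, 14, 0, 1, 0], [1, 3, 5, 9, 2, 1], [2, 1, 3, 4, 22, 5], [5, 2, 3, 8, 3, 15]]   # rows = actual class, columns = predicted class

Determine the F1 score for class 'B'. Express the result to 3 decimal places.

0.710

One-vs-rest for 'B': TP = diagonal; FP = other classes predicted 'B'; FN = 'B' predicted as other.
F1 score = 2·TP/(2·TP+FP+FN).
B: TP=11, FP=1+0+3+1+2=7, FN=1+0+0+1+0=2 → 22/31 = 0.7097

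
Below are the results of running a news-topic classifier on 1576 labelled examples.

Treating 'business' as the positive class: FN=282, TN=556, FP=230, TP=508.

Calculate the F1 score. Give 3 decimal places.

0.665

Precision = TP/(TP+FP) = 508/738 = 0.6883
Recall = TP/(TP+FN) = 508/790 = 0.6430
F1 = 2·TP/(2·TP+FP+FN) = 1016/1528 = 0.665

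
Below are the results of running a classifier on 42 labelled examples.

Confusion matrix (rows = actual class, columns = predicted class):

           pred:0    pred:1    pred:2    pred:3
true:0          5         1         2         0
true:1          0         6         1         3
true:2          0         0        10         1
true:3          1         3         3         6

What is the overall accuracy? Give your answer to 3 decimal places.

0.643

Accuracy = trace / total = (5+6+10+6=27) / 42 = 27/42 = 0.643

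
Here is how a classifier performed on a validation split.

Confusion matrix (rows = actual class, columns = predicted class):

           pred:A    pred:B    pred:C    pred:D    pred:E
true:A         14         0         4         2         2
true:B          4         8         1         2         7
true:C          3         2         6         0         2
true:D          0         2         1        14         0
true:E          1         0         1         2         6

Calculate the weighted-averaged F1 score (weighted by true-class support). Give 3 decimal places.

0.567

Per-class F1 score (2·TP/(2·TP+FP+FN)):
  A: TP=14, FP=4+3+0+1=8, FN=0+4+2+2=8 → 28/44 = 0.6364
  B: TP=8, FP=0+2+2+0=4, FN=4+1+2+7=14 → 16/34 = 0.4706
  C: TP=6, FP=4+1+1+1=7, FN=3+2+0+2=7 → 12/26 = 0.4615
  D: TP=14, FP=2+2+0+2=6, FN=0+2+1+0=3 → 28/37 = 0.7568
  E: TP=6, FP=2+7+2+0=11, FN=1+0+1+2=4 → 12/27 = 0.4444
Weighted-F1 score = Σ (supportᵢ/N)·F1 scoreᵢ with N=84: (22/84)·0.6364 + (22/84)·0.4706 + (13/84)·0.4615 + (17/84)·0.7568 + (10/84)·0.4444 = 0.567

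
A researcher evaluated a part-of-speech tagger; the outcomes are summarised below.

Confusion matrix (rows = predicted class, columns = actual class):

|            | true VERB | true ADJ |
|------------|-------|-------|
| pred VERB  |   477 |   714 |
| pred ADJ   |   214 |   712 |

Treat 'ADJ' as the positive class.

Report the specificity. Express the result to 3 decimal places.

Specificity = TN/(TN+FP) = 477/(477+214) = 0.690

0.690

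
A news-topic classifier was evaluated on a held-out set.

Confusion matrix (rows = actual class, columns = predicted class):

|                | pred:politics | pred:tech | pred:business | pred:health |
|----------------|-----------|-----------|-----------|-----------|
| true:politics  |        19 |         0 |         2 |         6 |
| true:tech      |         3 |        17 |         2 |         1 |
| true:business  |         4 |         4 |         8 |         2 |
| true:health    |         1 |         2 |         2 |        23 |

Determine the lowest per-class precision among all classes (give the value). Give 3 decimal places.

Per-class precision (TP/(TP+FP)):
  politics: TP=19, FP=3+4+1=8 → 19/27 = 0.7037
  tech: TP=17, FP=0+4+2=6 → 17/23 = 0.7391
  business: TP=8, FP=2+2+2=6 → 8/14 = 0.5714
  health: TP=23, FP=6+1+2=9 → 23/32 = 0.7188
Lowest is class 'business' with precision = 0.571.

0.571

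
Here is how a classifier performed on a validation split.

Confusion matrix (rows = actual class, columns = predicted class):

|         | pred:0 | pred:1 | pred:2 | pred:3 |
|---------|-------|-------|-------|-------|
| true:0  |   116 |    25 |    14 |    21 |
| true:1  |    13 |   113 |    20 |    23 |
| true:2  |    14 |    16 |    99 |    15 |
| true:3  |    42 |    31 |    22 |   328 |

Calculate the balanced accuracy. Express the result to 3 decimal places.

0.698

Balanced accuracy = mean of per-class recall.
  0: recall = 116/176 = 0.6591
  1: recall = 113/169 = 0.6686
  2: recall = 99/144 = 0.6875
  3: recall = 328/423 = 0.7754
Mean = (0.6591 + 0.6686 + 0.6875 + 0.7754) / 4 = 0.698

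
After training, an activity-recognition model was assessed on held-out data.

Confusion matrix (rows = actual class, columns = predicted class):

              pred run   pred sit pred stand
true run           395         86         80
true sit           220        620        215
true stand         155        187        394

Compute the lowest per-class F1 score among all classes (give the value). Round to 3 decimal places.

0.553

Per-class F1 score (2·TP/(2·TP+FP+FN)):
  run: TP=395, FP=220+155=375, FN=86+80=166 → 790/1331 = 0.5935
  sit: TP=620, FP=86+187=273, FN=220+215=435 → 1240/1948 = 0.6366
  stand: TP=394, FP=80+215=295, FN=155+187=342 → 788/1425 = 0.5530
Lowest is class 'stand' with F1 score = 0.553.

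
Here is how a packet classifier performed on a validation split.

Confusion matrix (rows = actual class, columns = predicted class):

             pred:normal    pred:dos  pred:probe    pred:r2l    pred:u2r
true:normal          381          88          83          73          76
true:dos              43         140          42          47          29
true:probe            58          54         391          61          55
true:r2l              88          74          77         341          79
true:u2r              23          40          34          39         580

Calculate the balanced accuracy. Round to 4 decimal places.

Balanced accuracy = mean of per-class recall.
  normal: recall = 381/701 = 0.54351
  dos: recall = 140/301 = 0.46512
  probe: recall = 391/619 = 0.63166
  r2l: recall = 341/659 = 0.51745
  u2r: recall = 580/716 = 0.81006
Mean = (0.54351 + 0.46512 + 0.63166 + 0.51745 + 0.81006) / 5 = 0.5936

0.5936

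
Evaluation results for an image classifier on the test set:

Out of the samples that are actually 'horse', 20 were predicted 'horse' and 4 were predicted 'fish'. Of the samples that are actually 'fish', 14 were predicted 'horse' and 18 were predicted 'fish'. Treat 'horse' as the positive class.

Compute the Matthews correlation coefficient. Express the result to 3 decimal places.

MCC = (TP·TN − FP·FN) / √((TP+FP)(TP+FN)(TN+FP)(TN+FN))
Numerator = 20·18 − 14·4 = 304
Denominator = √(34·24·32·22) = √574464 = 757.9340
MCC = 304 / 757.9340 = 0.401

0.401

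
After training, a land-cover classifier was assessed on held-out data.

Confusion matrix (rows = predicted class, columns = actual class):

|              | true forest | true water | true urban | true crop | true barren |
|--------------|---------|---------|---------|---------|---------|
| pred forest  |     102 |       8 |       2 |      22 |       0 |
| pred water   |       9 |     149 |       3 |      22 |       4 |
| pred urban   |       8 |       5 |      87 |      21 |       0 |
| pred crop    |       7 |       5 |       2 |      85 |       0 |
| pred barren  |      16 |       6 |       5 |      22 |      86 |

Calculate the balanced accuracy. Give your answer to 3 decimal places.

Balanced accuracy = mean of per-class recall.
  forest: recall = 102/142 = 0.7183
  water: recall = 149/173 = 0.8613
  urban: recall = 87/99 = 0.8788
  crop: recall = 85/172 = 0.4942
  barren: recall = 86/90 = 0.9556
Mean = (0.7183 + 0.8613 + 0.8788 + 0.4942 + 0.9556) / 5 = 0.782

0.782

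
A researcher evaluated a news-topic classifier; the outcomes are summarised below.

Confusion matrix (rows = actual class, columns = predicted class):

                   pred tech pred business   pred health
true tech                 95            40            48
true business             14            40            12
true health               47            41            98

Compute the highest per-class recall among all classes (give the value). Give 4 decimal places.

Per-class recall (TP/(TP+FN)):
  tech: TP=95, FN=40+48=88 → 95/183 = 0.51913
  business: TP=40, FN=14+12=26 → 40/66 = 0.60606
  health: TP=98, FN=47+41=88 → 98/186 = 0.52688
Highest is class 'business' with recall = 0.6061.

0.6061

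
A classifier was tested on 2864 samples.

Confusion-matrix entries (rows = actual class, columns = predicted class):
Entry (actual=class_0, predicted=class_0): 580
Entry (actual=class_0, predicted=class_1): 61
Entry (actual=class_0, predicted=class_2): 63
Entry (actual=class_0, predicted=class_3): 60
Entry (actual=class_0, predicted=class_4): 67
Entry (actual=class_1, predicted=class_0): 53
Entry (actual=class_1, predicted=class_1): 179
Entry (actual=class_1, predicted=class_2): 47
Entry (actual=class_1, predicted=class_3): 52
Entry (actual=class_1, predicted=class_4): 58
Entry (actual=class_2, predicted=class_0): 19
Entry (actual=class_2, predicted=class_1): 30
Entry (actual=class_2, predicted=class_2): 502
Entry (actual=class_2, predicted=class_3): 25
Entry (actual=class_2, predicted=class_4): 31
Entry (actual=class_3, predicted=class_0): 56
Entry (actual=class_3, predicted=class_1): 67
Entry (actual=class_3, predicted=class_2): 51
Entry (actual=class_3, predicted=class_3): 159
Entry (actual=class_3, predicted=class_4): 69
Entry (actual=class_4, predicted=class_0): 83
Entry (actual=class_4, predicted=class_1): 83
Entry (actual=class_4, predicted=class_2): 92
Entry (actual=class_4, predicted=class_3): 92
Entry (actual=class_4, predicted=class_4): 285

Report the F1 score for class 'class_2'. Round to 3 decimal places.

0.737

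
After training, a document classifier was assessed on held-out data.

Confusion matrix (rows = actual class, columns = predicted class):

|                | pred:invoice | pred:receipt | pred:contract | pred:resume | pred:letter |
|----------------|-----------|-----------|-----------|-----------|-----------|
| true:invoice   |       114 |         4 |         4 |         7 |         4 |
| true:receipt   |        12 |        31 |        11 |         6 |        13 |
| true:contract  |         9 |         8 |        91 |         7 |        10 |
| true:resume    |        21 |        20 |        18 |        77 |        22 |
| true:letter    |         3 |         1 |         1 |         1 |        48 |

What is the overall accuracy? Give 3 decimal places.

0.665

Accuracy = trace / total = (114+31+91+77+48=361) / 543 = 361/543 = 0.665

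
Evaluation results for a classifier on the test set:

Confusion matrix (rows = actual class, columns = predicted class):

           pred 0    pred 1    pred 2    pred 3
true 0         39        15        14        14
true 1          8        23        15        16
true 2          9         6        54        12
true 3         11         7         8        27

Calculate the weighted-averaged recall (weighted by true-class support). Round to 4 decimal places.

0.5144

Per-class recall (TP/(TP+FN)):
  0: TP=39, FN=15+14+14=43 → 39/82 = 0.47561
  1: TP=23, FN=8+15+16=39 → 23/62 = 0.37097
  2: TP=54, FN=9+6+12=27 → 54/81 = 0.66667
  3: TP=27, FN=11+7+8=26 → 27/53 = 0.50943
Weighted-recall = Σ (supportᵢ/N)·recallᵢ with N=278: (82/278)·0.47561 + (62/278)·0.37097 + (81/278)·0.66667 + (53/278)·0.50943 = 0.5144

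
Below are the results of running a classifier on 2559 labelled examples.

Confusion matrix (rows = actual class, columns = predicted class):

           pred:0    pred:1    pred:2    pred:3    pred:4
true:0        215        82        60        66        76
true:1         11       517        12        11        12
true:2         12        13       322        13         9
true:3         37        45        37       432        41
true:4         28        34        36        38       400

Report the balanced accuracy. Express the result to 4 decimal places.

0.7396

Balanced accuracy = mean of per-class recall.
  0: recall = 215/499 = 0.43086
  1: recall = 517/563 = 0.91829
  2: recall = 322/369 = 0.87263
  3: recall = 432/592 = 0.72973
  4: recall = 400/536 = 0.74627
Mean = (0.43086 + 0.91829 + 0.87263 + 0.72973 + 0.74627) / 5 = 0.7396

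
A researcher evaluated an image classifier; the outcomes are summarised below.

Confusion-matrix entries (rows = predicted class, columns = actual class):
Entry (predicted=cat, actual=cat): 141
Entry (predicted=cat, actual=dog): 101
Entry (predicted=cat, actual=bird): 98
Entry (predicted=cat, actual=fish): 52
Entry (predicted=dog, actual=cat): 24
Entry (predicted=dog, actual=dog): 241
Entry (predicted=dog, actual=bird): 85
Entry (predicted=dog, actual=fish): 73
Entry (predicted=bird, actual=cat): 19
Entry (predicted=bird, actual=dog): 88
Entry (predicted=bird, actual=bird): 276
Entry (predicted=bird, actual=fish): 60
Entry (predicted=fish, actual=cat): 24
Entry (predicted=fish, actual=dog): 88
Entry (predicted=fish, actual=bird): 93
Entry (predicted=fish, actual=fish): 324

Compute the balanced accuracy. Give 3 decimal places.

0.570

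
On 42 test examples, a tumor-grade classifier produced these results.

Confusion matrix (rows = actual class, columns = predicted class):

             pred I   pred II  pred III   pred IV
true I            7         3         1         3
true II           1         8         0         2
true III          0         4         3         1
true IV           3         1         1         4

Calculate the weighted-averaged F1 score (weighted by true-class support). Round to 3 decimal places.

Per-class F1 score (2·TP/(2·TP+FP+FN)):
  I: TP=7, FP=1+0+3=4, FN=3+1+3=7 → 14/25 = 0.5600
  II: TP=8, FP=3+4+1=8, FN=1+0+2=3 → 16/27 = 0.5926
  III: TP=3, FP=1+0+1=2, FN=0+4+1=5 → 6/13 = 0.4615
  IV: TP=4, FP=3+2+1=6, FN=3+1+1=5 → 8/19 = 0.4211
Weighted-F1 score = Σ (supportᵢ/N)·F1 scoreᵢ with N=42: (14/42)·0.5600 + (11/42)·0.5926 + (8/42)·0.4615 + (9/42)·0.4211 = 0.520

0.520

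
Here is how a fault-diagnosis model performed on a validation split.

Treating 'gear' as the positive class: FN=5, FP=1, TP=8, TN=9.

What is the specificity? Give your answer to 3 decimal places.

0.900

Specificity = TN/(TN+FP) = 9/(9+1) = 0.900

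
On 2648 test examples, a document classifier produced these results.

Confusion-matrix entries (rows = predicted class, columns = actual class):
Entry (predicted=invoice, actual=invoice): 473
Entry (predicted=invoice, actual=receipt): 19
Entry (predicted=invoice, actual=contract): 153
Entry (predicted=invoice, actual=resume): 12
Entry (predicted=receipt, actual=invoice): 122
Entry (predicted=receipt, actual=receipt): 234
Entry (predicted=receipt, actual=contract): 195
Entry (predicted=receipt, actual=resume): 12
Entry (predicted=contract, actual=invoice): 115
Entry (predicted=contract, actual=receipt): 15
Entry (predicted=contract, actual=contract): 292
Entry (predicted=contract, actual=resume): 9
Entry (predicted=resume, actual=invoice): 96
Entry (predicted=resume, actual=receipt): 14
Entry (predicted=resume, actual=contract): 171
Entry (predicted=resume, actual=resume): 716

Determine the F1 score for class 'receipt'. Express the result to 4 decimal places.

0.5538

Treat 'receipt' as positive and all other classes as negative.
F1 score = 2·TP/(2·TP+FP+FN).
receipt: TP=234, FP=122+195+12=329, FN=19+15+14=48 → 468/845 = 0.55385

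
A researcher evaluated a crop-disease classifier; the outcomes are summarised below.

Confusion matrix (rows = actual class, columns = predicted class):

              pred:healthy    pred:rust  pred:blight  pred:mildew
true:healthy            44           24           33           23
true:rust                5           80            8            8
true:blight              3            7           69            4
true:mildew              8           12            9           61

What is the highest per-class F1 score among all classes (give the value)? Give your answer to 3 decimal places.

0.714

Per-class F1 score (2·TP/(2·TP+FP+FN)):
  healthy: TP=44, FP=5+3+8=16, FN=24+33+23=80 → 88/184 = 0.4783
  rust: TP=80, FP=24+7+12=43, FN=5+8+8=21 → 160/224 = 0.7143
  blight: TP=69, FP=33+8+9=50, FN=3+7+4=14 → 138/202 = 0.6832
  mildew: TP=61, FP=23+8+4=35, FN=8+12+9=29 → 122/186 = 0.6559
Highest is class 'rust' with F1 score = 0.714.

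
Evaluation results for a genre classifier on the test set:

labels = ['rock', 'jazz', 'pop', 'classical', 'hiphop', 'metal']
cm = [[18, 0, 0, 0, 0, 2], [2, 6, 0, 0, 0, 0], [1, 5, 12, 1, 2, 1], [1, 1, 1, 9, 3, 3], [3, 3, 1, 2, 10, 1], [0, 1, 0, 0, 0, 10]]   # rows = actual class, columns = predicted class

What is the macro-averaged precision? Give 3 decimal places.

0.660

Per-class precision (TP/(TP+FP)):
  rock: TP=18, FP=2+1+1+3+0=7 → 18/25 = 0.7200
  jazz: TP=6, FP=0+5+1+3+1=10 → 6/16 = 0.3750
  pop: TP=12, FP=0+0+1+1+0=2 → 12/14 = 0.8571
  classical: TP=9, FP=0+0+1+2+0=3 → 9/12 = 0.7500
  hiphop: TP=10, FP=0+0+2+3+0=5 → 10/15 = 0.6667
  metal: TP=10, FP=2+0+1+3+1=7 → 10/17 = 0.5882
Macro-precision = mean = (0.7200 + 0.3750 + 0.8571 + 0.7500 + 0.6667 + 0.5882) / 6 = 0.660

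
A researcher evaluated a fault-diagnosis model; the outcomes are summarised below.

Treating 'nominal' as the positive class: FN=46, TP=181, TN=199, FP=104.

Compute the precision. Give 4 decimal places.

Precision = TP/(TP+FP) = 181/(181+104) = 181/285 = 0.6351

0.6351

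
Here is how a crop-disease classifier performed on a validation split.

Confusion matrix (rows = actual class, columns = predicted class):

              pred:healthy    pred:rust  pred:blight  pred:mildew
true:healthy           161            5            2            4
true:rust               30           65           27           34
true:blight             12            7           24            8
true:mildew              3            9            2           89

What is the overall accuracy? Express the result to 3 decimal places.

Accuracy = trace / total = (161+65+24+89=339) / 482 = 339/482 = 0.703

0.703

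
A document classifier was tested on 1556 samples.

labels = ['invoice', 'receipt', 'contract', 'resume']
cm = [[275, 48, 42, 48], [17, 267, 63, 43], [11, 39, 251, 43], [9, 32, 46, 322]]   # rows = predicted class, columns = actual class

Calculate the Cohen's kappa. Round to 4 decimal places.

0.6223

Observed agreement pₒ = trace/N = 1115/1556 = 0.71658
Expected agreement pₑ = Σ (rowᵢ·colᵢ)/N² = (312·413 + 386·390 + 402·344 + 456·409)/1556² = 0.24955
κ = (pₒ − pₑ)/(1 − pₑ) = (0.71658 − 0.24955)/(1 − 0.24955) = 0.6223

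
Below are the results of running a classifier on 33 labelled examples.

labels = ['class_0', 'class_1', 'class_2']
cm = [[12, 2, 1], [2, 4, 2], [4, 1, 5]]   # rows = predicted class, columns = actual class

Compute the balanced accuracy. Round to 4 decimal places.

0.6210

Balanced accuracy = mean of per-class recall.
  class_0: recall = 12/18 = 0.66667
  class_1: recall = 4/7 = 0.57143
  class_2: recall = 5/8 = 0.62500
Mean = (0.66667 + 0.57143 + 0.62500) / 3 = 0.6210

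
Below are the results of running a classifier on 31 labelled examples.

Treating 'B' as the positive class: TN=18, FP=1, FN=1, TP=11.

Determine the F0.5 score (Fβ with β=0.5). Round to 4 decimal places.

Fβ = (1+β²)·TP / ((1+β²)·TP + β²·FN + FP), with β²=1/4
= 1.25·11 / (1.25·11 + 0.25·1 + 1) = 0.9167

0.9167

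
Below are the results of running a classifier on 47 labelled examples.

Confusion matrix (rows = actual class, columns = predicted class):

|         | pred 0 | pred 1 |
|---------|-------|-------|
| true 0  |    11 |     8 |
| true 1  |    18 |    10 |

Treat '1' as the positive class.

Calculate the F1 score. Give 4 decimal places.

0.4348

Precision = TP/(TP+FP) = 10/18 = 0.5556
Recall = TP/(TP+FN) = 10/28 = 0.3571
F1 = 2·TP/(2·TP+FP+FN) = 20/46 = 0.4348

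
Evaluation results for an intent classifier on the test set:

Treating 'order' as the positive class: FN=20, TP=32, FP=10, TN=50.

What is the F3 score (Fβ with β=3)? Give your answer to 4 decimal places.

Fβ = (1+β²)·TP / ((1+β²)·TP + β²·FN + FP), with β²=9
= 10·32 / (10·32 + 9·20 + 10) = 0.6275

0.6275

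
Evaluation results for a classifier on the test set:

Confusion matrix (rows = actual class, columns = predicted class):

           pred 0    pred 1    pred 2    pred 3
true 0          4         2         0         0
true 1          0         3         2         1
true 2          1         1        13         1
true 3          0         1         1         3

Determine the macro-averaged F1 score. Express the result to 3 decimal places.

0.650

Per-class F1 score (2·TP/(2·TP+FP+FN)):
  0: TP=4, FP=0+1+0=1, FN=2+0+0=2 → 8/11 = 0.7273
  1: TP=3, FP=2+1+1=4, FN=0+2+1=3 → 6/13 = 0.4615
  2: TP=13, FP=0+2+1=3, FN=1+1+1=3 → 26/32 = 0.8125
  3: TP=3, FP=0+1+1=2, FN=0+1+1=2 → 6/10 = 0.6000
Macro-F1 score = mean = (0.7273 + 0.4615 + 0.8125 + 0.6000) / 4 = 0.650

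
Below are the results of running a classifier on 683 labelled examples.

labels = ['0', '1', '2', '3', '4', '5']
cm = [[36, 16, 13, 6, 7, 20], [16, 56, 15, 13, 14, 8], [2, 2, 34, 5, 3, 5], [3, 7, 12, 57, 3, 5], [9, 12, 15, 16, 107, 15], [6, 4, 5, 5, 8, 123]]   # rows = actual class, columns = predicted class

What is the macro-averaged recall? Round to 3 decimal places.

Per-class recall (TP/(TP+FN)):
  0: TP=36, FN=16+13+6+7+20=62 → 36/98 = 0.3673
  1: TP=56, FN=16+15+13+14+8=66 → 56/122 = 0.4590
  2: TP=34, FN=2+2+5+3+5=17 → 34/51 = 0.6667
  3: TP=57, FN=3+7+12+3+5=30 → 57/87 = 0.6552
  4: TP=107, FN=9+12+15+16+15=67 → 107/174 = 0.6149
  5: TP=123, FN=6+4+5+5+8=28 → 123/151 = 0.8146
Macro-recall = mean = (0.3673 + 0.4590 + 0.6667 + 0.6552 + 0.6149 + 0.8146) / 6 = 0.596

0.596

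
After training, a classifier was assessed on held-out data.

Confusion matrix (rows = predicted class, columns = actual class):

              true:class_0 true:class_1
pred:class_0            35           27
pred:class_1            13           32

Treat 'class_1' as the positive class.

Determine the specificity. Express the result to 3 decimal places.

Specificity = TN/(TN+FP) = 35/(35+13) = 0.729

0.729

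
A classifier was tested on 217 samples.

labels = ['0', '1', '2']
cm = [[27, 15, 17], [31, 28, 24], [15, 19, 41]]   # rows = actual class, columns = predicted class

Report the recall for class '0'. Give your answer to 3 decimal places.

0.458

recall = TP/(TP+FN).
0: TP=27, FN=15+17=32 → 27/59 = 0.4576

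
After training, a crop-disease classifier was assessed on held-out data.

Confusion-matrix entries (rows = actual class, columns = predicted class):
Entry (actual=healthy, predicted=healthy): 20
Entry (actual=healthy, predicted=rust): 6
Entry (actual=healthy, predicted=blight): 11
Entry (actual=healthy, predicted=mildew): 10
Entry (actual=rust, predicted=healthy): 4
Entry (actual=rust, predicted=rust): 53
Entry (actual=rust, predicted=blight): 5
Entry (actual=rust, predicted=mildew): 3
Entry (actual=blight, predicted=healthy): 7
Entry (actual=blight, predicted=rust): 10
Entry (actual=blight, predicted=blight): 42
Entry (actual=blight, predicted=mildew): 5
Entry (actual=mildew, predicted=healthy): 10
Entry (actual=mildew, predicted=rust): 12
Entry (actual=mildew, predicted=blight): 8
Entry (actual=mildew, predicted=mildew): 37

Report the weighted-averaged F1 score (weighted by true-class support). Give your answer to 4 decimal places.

0.6195

Per-class F1 score (2·TP/(2·TP+FP+FN)):
  healthy: TP=20, FP=4+7+10=21, FN=6+11+10=27 → 40/88 = 0.45455
  rust: TP=53, FP=6+10+12=28, FN=4+5+3=12 → 106/146 = 0.72603
  blight: TP=42, FP=11+5+8=24, FN=7+10+5=22 → 84/130 = 0.64615
  mildew: TP=37, FP=10+3+5=18, FN=10+12+8=30 → 74/122 = 0.60656
Weighted-F1 score = Σ (supportᵢ/N)·F1 scoreᵢ with N=243: (47/243)·0.45455 + (65/243)·0.72603 + (64/243)·0.64615 + (67/243)·0.60656 = 0.6195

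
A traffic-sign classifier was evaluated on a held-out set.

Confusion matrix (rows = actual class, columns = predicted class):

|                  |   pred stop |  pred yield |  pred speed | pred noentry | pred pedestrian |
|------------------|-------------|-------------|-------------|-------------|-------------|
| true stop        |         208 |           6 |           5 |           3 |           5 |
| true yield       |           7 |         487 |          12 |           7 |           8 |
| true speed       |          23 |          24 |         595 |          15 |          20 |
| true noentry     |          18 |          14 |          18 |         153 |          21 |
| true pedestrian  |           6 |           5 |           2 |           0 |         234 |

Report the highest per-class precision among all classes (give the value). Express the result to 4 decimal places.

Per-class precision (TP/(TP+FP)):
  stop: TP=208, FP=7+23+18+6=54 → 208/262 = 0.79389
  yield: TP=487, FP=6+24+14+5=49 → 487/536 = 0.90858
  speed: TP=595, FP=5+12+18+2=37 → 595/632 = 0.94146
  noentry: TP=153, FP=3+7+15+0=25 → 153/178 = 0.85955
  pedestrian: TP=234, FP=5+8+20+21=54 → 234/288 = 0.81250
Highest is class 'speed' with precision = 0.9415.

0.9415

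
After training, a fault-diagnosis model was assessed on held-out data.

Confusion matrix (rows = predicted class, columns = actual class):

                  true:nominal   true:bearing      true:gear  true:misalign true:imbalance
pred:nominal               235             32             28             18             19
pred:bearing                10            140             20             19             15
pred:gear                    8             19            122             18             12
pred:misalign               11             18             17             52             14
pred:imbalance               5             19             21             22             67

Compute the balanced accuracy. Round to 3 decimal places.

0.601

Balanced accuracy = mean of per-class recall.
  nominal: recall = 235/269 = 0.8736
  bearing: recall = 140/228 = 0.6140
  gear: recall = 122/208 = 0.5865
  misalign: recall = 52/129 = 0.4031
  imbalance: recall = 67/127 = 0.5276
Mean = (0.8736 + 0.6140 + 0.5865 + 0.4031 + 0.5276) / 5 = 0.601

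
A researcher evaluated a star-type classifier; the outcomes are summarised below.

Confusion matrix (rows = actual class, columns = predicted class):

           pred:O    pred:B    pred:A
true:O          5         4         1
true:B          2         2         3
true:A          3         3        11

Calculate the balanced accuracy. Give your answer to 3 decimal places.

0.478

Balanced accuracy = mean of per-class recall.
  O: recall = 5/10 = 0.5000
  B: recall = 2/7 = 0.2857
  A: recall = 11/17 = 0.6471
Mean = (0.5000 + 0.2857 + 0.6471) / 3 = 0.478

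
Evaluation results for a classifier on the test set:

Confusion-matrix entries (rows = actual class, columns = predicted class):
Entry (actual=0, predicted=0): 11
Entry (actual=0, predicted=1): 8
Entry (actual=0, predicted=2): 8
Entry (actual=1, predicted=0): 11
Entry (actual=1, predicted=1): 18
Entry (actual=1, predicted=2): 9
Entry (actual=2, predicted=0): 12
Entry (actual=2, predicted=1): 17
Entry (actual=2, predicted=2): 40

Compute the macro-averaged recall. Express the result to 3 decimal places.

0.487

Per-class recall (TP/(TP+FN)):
  0: TP=11, FN=8+8=16 → 11/27 = 0.4074
  1: TP=18, FN=11+9=20 → 18/38 = 0.4737
  2: TP=40, FN=12+17=29 → 40/69 = 0.5797
Macro-recall = mean = (0.4074 + 0.4737 + 0.5797) / 3 = 0.487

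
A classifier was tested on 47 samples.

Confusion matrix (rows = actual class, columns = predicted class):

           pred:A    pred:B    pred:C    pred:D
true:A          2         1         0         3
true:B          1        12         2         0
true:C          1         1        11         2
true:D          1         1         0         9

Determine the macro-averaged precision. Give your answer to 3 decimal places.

0.672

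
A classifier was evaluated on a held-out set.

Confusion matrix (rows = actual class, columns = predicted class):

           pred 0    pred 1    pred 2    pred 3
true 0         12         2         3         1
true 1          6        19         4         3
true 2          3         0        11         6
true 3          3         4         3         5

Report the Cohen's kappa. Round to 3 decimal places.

0.396

Observed agreement pₒ = trace/N = 47/85 = 0.5529
Expected agreement pₑ = Σ (rowᵢ·colᵢ)/N² = (18·24 + 32·25 + 20·21 + 15·15)/85² = 0.2598
κ = (pₒ − pₑ)/(1 − pₑ) = (0.5529 − 0.2598)/(1 − 0.2598) = 0.396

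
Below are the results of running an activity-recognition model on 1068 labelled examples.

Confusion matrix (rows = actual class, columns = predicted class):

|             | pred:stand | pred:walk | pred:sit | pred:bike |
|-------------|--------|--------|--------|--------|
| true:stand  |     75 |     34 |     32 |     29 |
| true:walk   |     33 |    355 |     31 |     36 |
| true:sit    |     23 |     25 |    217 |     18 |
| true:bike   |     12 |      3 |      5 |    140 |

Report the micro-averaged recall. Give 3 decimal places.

0.737

Micro-averaging pools counts across classes: ΣTP=787, ΣFP=281, ΣFN=281.
Micro-recall = TP/(TP+FN) on pooled counts = 0.737 (equals overall accuracy in single-label multiclass).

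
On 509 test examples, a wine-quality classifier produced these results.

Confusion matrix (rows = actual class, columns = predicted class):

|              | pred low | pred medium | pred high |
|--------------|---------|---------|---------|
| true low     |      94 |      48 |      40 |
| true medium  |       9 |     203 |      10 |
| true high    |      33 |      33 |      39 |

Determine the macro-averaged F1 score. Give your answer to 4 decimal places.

Per-class F1 score (2·TP/(2·TP+FP+FN)):
  low: TP=94, FP=9+33=42, FN=48+40=88 → 188/318 = 0.59119
  medium: TP=203, FP=48+33=81, FN=9+10=19 → 406/506 = 0.80237
  high: TP=39, FP=40+10=50, FN=33+33=66 → 78/194 = 0.40206
Macro-F1 score = mean = (0.59119 + 0.80237 + 0.40206) / 3 = 0.5985

0.5985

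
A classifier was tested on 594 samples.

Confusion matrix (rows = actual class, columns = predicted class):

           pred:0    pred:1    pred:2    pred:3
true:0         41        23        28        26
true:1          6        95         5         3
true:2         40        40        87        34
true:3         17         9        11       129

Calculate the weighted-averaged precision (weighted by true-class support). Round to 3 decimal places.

0.595

Per-class precision (TP/(TP+FP)):
  0: TP=41, FP=6+40+17=63 → 41/104 = 0.3942
  1: TP=95, FP=23+40+9=72 → 95/167 = 0.5689
  2: TP=87, FP=28+5+11=44 → 87/131 = 0.6641
  3: TP=129, FP=26+3+34=63 → 129/192 = 0.6719
Weighted-precision = Σ (supportᵢ/N)·precisionᵢ with N=594: (118/594)·0.3942 + (109/594)·0.5689 + (201/594)·0.6641 + (166/594)·0.6719 = 0.595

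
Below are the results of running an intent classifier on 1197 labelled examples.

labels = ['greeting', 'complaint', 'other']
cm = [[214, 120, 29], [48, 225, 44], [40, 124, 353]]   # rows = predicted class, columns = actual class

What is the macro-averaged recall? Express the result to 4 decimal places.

Per-class recall (TP/(TP+FN)):
  greeting: TP=214, FN=48+40=88 → 214/302 = 0.70861
  complaint: TP=225, FN=120+124=244 → 225/469 = 0.47974
  other: TP=353, FN=29+44=73 → 353/426 = 0.82864
Macro-recall = mean = (0.70861 + 0.47974 + 0.82864) / 3 = 0.6723

0.6723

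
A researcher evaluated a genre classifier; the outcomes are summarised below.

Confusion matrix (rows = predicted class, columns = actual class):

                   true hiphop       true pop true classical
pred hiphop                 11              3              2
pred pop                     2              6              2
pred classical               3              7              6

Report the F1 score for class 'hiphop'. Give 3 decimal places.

0.688

Treat 'hiphop' as positive and all other classes as negative.
F1 score = 2·TP/(2·TP+FP+FN).
hiphop: TP=11, FP=3+2=5, FN=2+3=5 → 22/32 = 0.6875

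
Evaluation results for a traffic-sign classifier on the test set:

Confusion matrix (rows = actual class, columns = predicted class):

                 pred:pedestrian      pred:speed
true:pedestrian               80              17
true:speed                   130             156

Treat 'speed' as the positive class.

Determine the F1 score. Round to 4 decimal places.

0.6797

Precision = TP/(TP+FP) = 156/173 = 0.9017
Recall = TP/(TP+FN) = 156/286 = 0.5455
F1 = 2·TP/(2·TP+FP+FN) = 312/459 = 0.6797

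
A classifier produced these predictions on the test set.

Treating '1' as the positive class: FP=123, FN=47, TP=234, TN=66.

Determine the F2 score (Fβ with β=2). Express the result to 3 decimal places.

Fβ = (1+β²)·TP / ((1+β²)·TP + β²·FN + FP), with β²=4
= 5·234 / (5·234 + 4·47 + 123) = 0.790

0.790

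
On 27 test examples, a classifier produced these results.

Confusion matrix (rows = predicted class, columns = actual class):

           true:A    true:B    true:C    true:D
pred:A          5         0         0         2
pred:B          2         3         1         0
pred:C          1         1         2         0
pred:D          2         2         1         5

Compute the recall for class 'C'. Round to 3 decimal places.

Treat 'C' as positive and all other classes as negative.
recall = TP/(TP+FN).
C: TP=2, FN=0+1+1=2 → 2/4 = 0.5000

0.500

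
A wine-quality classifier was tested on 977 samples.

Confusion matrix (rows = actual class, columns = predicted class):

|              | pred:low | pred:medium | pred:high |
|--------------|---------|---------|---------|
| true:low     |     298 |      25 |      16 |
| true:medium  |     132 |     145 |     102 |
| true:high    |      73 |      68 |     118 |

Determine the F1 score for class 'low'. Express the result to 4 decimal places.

0.7078

Take TP from the diagonal, FP from the rest of the 'low' prediction marginal, FN from the rest of the 'low' actual marginal.
F1 score = 2·TP/(2·TP+FP+FN).
low: TP=298, FP=132+73=205, FN=25+16=41 → 596/842 = 0.70784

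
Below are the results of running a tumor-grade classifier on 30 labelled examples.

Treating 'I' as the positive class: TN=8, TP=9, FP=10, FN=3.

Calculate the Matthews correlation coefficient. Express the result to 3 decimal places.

MCC = (TP·TN − FP·FN) / √((TP+FP)(TP+FN)(TN+FP)(TN+FN))
Numerator = 9·8 − 10·3 = 42
Denominator = √(19·12·18·11) = √45144 = 212.4712
MCC = 42 / 212.4712 = 0.198

0.198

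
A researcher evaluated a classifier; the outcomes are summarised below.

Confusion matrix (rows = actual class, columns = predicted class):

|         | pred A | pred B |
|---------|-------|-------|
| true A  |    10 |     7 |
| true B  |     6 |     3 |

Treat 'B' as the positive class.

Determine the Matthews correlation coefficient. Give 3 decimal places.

-0.077

MCC = (TP·TN − FP·FN) / √((TP+FP)(TP+FN)(TN+FP)(TN+FN))
Numerator = 3·10 − 7·6 = -12
Denominator = √(10·9·17·16) = √24480 = 156.4609
MCC = -12 / 156.4609 = -0.077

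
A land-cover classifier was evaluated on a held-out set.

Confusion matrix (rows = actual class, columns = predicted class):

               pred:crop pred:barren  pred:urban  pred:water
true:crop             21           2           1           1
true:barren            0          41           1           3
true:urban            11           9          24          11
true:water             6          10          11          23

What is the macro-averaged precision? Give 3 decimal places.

Per-class precision (TP/(TP+FP)):
  crop: TP=21, FP=0+11+6=17 → 21/38 = 0.5526
  barren: TP=41, FP=2+9+10=21 → 41/62 = 0.6613
  urban: TP=24, FP=1+1+11=13 → 24/37 = 0.6486
  water: TP=23, FP=1+3+11=15 → 23/38 = 0.6053
Macro-precision = mean = (0.5526 + 0.6613 + 0.6486 + 0.6053) / 4 = 0.617

0.617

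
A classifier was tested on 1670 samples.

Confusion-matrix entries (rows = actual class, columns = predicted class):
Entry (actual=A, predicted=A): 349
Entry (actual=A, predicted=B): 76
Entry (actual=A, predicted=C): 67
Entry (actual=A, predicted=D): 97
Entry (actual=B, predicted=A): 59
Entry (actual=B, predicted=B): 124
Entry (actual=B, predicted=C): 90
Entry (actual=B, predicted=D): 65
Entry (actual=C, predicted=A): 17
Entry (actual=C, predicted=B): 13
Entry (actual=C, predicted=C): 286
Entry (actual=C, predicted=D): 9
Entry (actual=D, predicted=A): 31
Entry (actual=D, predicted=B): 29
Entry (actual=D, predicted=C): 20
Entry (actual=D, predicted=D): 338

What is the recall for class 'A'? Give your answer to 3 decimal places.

0.593

Take TP from the diagonal, FP from the rest of the 'A' prediction marginal, FN from the rest of the 'A' actual marginal.
recall = TP/(TP+FN).
A: TP=349, FN=76+67+97=240 → 349/589 = 0.5925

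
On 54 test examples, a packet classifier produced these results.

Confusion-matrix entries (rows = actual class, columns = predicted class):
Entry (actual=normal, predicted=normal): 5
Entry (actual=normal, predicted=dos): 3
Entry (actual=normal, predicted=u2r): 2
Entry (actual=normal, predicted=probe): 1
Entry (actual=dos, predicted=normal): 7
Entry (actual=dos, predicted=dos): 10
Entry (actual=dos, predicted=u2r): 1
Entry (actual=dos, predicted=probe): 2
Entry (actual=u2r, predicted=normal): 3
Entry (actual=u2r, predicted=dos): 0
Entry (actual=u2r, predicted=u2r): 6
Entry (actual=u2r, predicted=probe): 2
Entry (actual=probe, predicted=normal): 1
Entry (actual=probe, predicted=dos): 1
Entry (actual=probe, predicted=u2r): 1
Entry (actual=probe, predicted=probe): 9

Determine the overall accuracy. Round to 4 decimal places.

Accuracy = trace / total = (5+10+6+9=30) / 54 = 30/54 = 0.5556

0.5556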